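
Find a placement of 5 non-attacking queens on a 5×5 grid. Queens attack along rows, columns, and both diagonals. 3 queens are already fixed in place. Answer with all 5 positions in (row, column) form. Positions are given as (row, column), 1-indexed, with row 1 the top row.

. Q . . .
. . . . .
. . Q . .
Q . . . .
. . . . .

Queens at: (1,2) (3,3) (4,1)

Row 2: attacked by (1,2)→{1,2,3}; (3,3)→{2,3,4}; (4,1)→{1,3}. Safe: 5. Place at column 5.
Row 5: attacked by (1,2)→{2}; (2,5)→{2,5}; (3,3)→{1,3,5}; (4,1)→{1,2}. Safe: 4. Place at column 4.
Columns [2, 5, 3, 1, 4], r−c [-1, -3, 0, 3, 1], r+c [3, 7, 6, 5, 9] are all distinct, so no two queens attack.

(1,2) (2,5) (3,3) (4,1) (5,4)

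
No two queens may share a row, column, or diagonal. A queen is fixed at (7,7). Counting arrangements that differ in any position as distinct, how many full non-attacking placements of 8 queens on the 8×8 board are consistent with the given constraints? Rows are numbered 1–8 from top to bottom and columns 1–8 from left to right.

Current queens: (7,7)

16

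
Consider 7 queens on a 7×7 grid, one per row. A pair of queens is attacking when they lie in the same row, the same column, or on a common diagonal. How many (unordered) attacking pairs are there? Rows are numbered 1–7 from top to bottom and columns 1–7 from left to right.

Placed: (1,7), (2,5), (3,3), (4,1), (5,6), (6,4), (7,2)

All columns are distinct and no two queens satisfy |Δrow| = |Δcol|, so no pair attacks.

0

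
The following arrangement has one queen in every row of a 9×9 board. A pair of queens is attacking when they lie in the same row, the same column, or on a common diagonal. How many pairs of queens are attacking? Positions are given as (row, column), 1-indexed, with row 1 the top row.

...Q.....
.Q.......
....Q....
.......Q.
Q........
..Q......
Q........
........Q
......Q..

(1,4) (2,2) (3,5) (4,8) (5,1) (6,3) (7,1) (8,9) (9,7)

2

Same column: (5,1)–(7,1) (column 1).
Same diagonal: (3,5)–(7,1) (|3−7| = |5−1| = 4).
Total attacking pairs: 2.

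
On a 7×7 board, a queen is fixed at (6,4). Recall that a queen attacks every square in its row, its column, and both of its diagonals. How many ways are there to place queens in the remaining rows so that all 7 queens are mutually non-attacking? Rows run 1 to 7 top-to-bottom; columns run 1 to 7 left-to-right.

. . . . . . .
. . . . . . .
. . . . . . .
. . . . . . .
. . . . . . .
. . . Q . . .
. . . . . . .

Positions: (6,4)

6

Branch on row 1: col 1 → 1; col 2 → 1; col 3 → 1; col 5 → 1; col 6 → 1; col 7 → 1.
Sum: 1 + 1 + 1 + 1 + 1 + 1 = 6.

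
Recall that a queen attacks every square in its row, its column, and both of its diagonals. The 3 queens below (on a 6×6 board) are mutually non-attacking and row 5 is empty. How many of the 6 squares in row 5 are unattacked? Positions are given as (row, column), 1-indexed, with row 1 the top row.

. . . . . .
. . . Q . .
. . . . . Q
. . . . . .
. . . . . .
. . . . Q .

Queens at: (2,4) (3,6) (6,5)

2

(2,4) attacks row 5 at column 4 and diagonals 1.
(3,6) attacks row 5 at column 6 and diagonals 4.
(6,5) attacks row 5 at column 5 and diagonals 4, 6.
Attacked columns: {1, 4, 5, 6}. Safe: {2, 3}.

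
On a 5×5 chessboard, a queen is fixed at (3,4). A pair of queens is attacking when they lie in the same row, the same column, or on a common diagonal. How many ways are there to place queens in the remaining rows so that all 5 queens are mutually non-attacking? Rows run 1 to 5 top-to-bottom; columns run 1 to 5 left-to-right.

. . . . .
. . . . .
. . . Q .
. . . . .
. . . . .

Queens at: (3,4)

Branch on row 1: col 1 → 0; col 3 → 1; col 5 → 1.
Sum: 0 + 1 + 1 = 2.

2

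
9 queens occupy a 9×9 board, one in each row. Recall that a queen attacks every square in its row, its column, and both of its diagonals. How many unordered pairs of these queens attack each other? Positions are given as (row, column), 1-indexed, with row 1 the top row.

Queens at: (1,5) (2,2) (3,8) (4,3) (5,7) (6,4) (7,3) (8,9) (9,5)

4

Same column: (1,5)–(9,5) (column 5); (4,3)–(7,3) (column 3).
Same diagonal: (6,4)–(7,3) (|6−7| = |4−3| = 1); (7,3)–(9,5) (|7−9| = |3−5| = 2).
Total attacking pairs: 4.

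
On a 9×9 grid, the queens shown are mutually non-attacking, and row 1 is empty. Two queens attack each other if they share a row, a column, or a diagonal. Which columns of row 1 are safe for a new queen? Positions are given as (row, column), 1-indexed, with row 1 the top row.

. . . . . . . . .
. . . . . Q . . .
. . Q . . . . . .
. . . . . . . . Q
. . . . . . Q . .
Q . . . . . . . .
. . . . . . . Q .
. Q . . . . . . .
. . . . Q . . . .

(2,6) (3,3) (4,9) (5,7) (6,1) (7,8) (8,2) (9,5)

columns 4

(2,6) attacks row 1 at column 6 and diagonals 5, 7.
(3,3) attacks row 1 at column 3 and diagonals 1, 5.
(4,9) attacks row 1 at column 9 and diagonals 6.
(5,7) attacks row 1 at column 7 and diagonals 3.
(6,1) attacks row 1 at column 1 and diagonals 6.
(7,8) attacks row 1 at column 8 and diagonals 2.
(8,2) attacks row 1 at column 2 and diagonals 9.
(9,5) attacks row 1 at column 5.
Attacked columns: {1, 2, 3, 5, 6, 7, 8, 9}. Safe: {4}.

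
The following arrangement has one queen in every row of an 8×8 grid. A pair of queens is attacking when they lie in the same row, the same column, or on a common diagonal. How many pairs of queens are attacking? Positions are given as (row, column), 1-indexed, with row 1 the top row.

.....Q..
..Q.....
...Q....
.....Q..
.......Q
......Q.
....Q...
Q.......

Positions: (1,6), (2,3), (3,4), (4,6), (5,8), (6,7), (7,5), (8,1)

Same column: (1,6)–(4,6) (column 6).
Same diagonal: (1,6)–(3,4) (|1−3| = |6−4| = 2); (2,3)–(3,4) (|2−3| = |3−4| = 1); (2,3)–(6,7) (|2−6| = |3−7| = 4); (3,4)–(6,7) (|3−6| = |4−7| = 3); (5,8)–(6,7) (|5−6| = |8−7| = 1).
Total attacking pairs: 6.

6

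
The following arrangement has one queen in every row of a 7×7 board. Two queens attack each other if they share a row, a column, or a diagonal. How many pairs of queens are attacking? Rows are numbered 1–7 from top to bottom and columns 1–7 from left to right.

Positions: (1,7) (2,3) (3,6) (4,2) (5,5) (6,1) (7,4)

0

All columns are distinct and no two queens satisfy |Δrow| = |Δcol|, so no pair attacks.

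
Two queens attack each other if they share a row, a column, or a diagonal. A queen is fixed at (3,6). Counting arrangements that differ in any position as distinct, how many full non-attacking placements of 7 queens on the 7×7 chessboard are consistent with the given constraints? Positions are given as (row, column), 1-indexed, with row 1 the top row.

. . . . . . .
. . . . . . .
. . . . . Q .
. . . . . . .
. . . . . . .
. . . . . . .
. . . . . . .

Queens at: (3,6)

Branch on row 1: col 1 → 0; col 2 → 1; col 3 → 2; col 5 → 2; col 7 → 1.
Sum: 0 + 1 + 2 + 2 + 1 = 6.

6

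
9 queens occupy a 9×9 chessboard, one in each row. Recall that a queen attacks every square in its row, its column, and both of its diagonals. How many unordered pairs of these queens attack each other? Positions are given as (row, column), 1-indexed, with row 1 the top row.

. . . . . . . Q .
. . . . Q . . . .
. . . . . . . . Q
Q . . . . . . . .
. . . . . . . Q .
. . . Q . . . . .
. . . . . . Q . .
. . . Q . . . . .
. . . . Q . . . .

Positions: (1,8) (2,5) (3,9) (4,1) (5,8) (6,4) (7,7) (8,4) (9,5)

Same column: (1,8)–(5,8) (column 8); (2,5)–(9,5) (column 5); (6,4)–(8,4) (column 4).
Same diagonal: (2,5)–(5,8) (|2−5| = |5−8| = 3); (3,9)–(8,4) (|3−8| = |9−4| = 5); (7,7)–(9,5) (|7−9| = |7−5| = 2); (8,4)–(9,5) (|8−9| = |4−5| = 1).
Total attacking pairs: 7.

7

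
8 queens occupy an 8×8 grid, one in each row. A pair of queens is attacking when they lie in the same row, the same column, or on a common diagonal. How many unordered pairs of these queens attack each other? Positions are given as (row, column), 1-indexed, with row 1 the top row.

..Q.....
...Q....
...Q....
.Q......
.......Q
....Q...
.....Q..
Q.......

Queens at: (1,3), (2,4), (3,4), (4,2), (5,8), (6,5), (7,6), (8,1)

5

Same column: (2,4)–(3,4) (column 4).
Same diagonal: (1,3)–(2,4) (|1−2| = |3−4| = 1); (2,4)–(4,2) (|2−4| = |4−2| = 2); (5,8)–(7,6) (|5−7| = |8−6| = 2); (6,5)–(7,6) (|6−7| = |5−6| = 1).
Total attacking pairs: 5.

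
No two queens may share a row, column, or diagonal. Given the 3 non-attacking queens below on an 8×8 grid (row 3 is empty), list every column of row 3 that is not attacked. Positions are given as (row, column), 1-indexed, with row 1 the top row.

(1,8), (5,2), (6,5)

(1,8) attacks row 3 at column 8 and diagonals 6.
(5,2) attacks row 3 at column 2 and diagonals 4.
(6,5) attacks row 3 at column 5 and diagonals 2, 8.
Attacked columns: {2, 4, 5, 6, 8}. Safe: {1, 3, 7}.

columns 1, 3, 7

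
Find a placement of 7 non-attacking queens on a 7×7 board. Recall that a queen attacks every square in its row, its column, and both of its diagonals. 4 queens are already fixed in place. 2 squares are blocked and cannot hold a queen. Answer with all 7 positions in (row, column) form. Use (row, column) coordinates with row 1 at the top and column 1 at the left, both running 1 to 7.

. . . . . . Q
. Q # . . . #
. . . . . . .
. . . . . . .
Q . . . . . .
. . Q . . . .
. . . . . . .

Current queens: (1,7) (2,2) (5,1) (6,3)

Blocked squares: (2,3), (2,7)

(1,7) (2,2) (3,4) (4,6) (5,1) (6,3) (7,5)

Row 3: attacked by (1,7)→{5,7}; (2,2)→{1,2,3}; (5,1)→{1,3}; (6,3)→{3,6}. Safe: 4. Place at column 4.
Row 4: attacked by (1,7)→{4,7}; (2,2)→{2,4}; (3,4)→{3,4,5}; (5,1)→{1,2}; (6,3)→{1,3,5}. Safe: 6. Place at column 6.
Row 7: attacked by (1,7)→{1,7}; (2,2)→{2,7}; (3,4)→{4}; (4,6)→{3,6}; (5,1)→{1,3}; (6,3)→{2,3,4}. Safe: 5. Place at column 5.
Columns [7, 2, 4, 6, 1, 3, 5], r−c [-6, 0, -1, -2, 4, 3, 2], r+c [8, 4, 7, 10, 6, 9, 12] are all distinct, so no two queens attack.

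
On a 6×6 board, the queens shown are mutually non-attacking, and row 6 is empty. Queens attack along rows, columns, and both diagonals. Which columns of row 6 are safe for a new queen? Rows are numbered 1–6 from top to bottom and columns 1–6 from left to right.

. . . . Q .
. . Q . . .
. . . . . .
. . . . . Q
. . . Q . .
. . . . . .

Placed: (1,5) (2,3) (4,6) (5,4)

columns 1, 2

(1,5) attacks row 6 at column 5.
(2,3) attacks row 6 at column 3.
(4,6) attacks row 6 at column 6 and diagonals 4.
(5,4) attacks row 6 at column 4 and diagonals 3, 5.
Attacked columns: {3, 4, 5, 6}. Safe: {1, 2}.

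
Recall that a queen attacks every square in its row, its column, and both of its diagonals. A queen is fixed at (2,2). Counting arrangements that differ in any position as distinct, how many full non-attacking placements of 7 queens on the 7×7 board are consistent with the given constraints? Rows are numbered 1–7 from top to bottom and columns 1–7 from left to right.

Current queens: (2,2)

4

Branch on row 1: col 4 → 1; col 5 → 1; col 6 → 1; col 7 → 1.
Sum: 1 + 1 + 1 + 1 = 4.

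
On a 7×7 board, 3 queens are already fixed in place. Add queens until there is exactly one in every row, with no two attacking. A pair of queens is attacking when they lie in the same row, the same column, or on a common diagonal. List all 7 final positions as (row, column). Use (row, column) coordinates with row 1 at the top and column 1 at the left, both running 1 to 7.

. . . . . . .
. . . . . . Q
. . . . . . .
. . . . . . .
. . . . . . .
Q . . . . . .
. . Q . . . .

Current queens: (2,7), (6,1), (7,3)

(1,5) (2,7) (3,2) (4,4) (5,6) (6,1) (7,3)

Row 1: attacked by (2,7)→{6,7}; (6,1)→{1,6}; (7,3)→{3}. Safe: 2, 4, 5. Place at column 5.
Row 3: attacked by (1,5)→{3,5,7}; (2,7)→{6,7}; (6,1)→{1,4}; (7,3)→{3,7}. Safe: 2. Place at column 2.
Row 4: attacked by (1,5)→{2,5}; (2,7)→{5,7}; (3,2)→{1,2,3}; (6,1)→{1,3}; (7,3)→{3,6}. Safe: 4. Place at column 4.
Row 5: attacked by (1,5)→{1,5}; (2,7)→{4,7}; (3,2)→{2,4}; (4,4)→{3,4,5}; (6,1)→{1,2}; (7,3)→{1,3,5}. Safe: 6. Place at column 6.
Columns [5, 7, 2, 4, 6, 1, 3], r−c [-4, -5, 1, 0, -1, 5, 4], r+c [6, 9, 5, 8, 11, 7, 10] are all distinct, so no two queens attack.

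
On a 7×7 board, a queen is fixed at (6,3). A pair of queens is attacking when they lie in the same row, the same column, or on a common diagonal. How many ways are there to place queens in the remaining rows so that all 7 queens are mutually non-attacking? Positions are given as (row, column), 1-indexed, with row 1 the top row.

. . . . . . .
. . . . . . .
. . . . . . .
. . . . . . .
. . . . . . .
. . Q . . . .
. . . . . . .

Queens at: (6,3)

6

Branch on row 1: col 1 → 0; col 2 → 3; col 4 → 1; col 5 → 0; col 6 → 1; col 7 → 1.
Sum: 0 + 3 + 1 + 0 + 1 + 1 = 6.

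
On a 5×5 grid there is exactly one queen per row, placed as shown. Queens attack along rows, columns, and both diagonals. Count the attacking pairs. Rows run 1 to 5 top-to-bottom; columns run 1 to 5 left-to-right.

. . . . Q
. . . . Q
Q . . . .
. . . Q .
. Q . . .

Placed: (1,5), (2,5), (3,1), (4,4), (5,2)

2

Same column: (1,5)–(2,5) (column 5).
Same diagonal: (2,5)–(5,2) (|2−5| = |5−2| = 3).
Total attacking pairs: 2.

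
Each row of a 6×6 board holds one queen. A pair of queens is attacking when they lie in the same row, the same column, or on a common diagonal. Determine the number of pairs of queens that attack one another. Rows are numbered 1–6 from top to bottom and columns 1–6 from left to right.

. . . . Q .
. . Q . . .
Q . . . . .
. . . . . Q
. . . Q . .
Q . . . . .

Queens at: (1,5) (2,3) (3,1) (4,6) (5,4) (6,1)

1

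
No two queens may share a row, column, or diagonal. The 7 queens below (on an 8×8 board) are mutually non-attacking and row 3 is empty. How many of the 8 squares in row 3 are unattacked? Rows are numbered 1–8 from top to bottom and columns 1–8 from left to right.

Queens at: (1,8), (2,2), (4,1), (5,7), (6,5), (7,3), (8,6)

(1,8) attacks row 3 at column 8 and diagonals 6.
(2,2) attacks row 3 at column 2 and diagonals 1, 3.
(4,1) attacks row 3 at column 1 and diagonals 2.
(5,7) attacks row 3 at column 7 and diagonals 5.
(6,5) attacks row 3 at column 5 and diagonals 2, 8.
(7,3) attacks row 3 at column 3 and diagonals 7.
(8,6) attacks row 3 at column 6 and diagonals 1.
Attacked columns: {1, 2, 3, 5, 6, 7, 8}. Safe: {4}.

1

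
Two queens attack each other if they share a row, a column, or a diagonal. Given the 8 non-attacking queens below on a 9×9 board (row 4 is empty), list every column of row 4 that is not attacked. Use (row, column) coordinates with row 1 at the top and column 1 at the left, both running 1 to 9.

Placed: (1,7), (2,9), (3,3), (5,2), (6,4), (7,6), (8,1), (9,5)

(1,7) attacks row 4 at column 7 and diagonals 4.
(2,9) attacks row 4 at column 9 and diagonals 7.
(3,3) attacks row 4 at column 3 and diagonals 2, 4.
(5,2) attacks row 4 at column 2 and diagonals 1, 3.
(6,4) attacks row 4 at column 4 and diagonals 2, 6.
(7,6) attacks row 4 at column 6 and diagonals 3, 9.
(8,1) attacks row 4 at column 1 and diagonals 5.
(9,5) attacks row 4 at column 5.
Attacked columns: {1, 2, 3, 4, 5, 6, 7, 9}. Safe: {8}.

columns 8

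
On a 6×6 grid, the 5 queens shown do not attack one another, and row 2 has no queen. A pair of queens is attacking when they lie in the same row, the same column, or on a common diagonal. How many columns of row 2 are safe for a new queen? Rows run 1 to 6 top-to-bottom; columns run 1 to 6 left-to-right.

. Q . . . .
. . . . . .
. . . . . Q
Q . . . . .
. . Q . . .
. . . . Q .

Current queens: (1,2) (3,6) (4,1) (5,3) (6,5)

(1,2) attacks row 2 at column 2 and diagonals 1, 3.
(3,6) attacks row 2 at column 6 and diagonals 5.
(4,1) attacks row 2 at column 1 and diagonals 3.
(5,3) attacks row 2 at column 3 and diagonals 6.
(6,5) attacks row 2 at column 5 and diagonals 1.
Attacked columns: {1, 2, 3, 5, 6}. Safe: {4}.

1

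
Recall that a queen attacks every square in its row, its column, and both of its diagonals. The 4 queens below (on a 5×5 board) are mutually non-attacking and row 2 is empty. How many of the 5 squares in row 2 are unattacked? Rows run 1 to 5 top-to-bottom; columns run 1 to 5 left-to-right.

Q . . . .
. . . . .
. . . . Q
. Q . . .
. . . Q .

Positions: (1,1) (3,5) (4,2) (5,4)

1

(1,1) attacks row 2 at column 1 and diagonals 2.
(3,5) attacks row 2 at column 5 and diagonals 4.
(4,2) attacks row 2 at column 2 and diagonals 4.
(5,4) attacks row 2 at column 4 and diagonals 1.
Attacked columns: {1, 2, 4, 5}. Safe: {3}.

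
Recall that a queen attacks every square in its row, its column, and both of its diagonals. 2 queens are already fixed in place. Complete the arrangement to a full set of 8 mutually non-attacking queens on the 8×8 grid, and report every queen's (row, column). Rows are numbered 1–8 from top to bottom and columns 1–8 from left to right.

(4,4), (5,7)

Row 1: attacked by (4,4)→{1,4,7}; (5,7)→{3,7}. Safe: 2, 5, 6, 8. Place at column 5.
Row 2: attacked by (1,5)→{4,5,6}; (4,4)→{2,4,6}; (5,7)→{4,7}. Safe: 1, 3, 8. Place at column 3.
Row 3: attacked by (1,5)→{3,5,7}; (2,3)→{2,3,4}; (4,4)→{3,4,5}; (5,7)→{5,7}. Safe: 1, 6, 8. Place at column 8.
Row 6: attacked by (1,5)→{5}; (2,3)→{3,7}; (3,8)→{5,8}; (4,4)→{2,4,6}; (5,7)→{6,7,8}. Safe: 1. Place at column 1.
Row 7: attacked by (1,5)→{5}; (2,3)→{3,8}; (3,8)→{4,8}; (4,4)→{1,4,7}; (5,7)→{5,7}; (6,1)→{1,2}. Safe: 6. Place at column 6.
Row 8: attacked by (1,5)→{5}; (2,3)→{3}; (3,8)→{3,8}; (4,4)→{4,8}; (5,7)→{4,7}; (6,1)→{1,3}; (7,6)→{5,6,7}. Safe: 2. Place at column 2.
Columns [5, 3, 8, 4, 7, 1, 6, 2], r−c [-4, -1, -5, 0, -2, 5, 1, 6], r+c [6, 5, 11, 8, 12, 7, 13, 10] are all distinct, so no two queens attack.

(1,5) (2,3) (3,8) (4,4) (5,7) (6,1) (7,6) (8,2)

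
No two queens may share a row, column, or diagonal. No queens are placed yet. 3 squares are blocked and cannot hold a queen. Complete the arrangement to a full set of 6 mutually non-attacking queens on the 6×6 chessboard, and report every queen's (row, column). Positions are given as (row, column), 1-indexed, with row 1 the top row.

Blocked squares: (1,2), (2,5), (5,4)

(1,3) (2,6) (3,2) (4,5) (5,1) (6,4)

Row 1: Blocked: 2. Safe: 1, 3, 4, 5, 6. Place at column 3.
Row 2: attacked by (1,3)→{2,3,4}. Blocked: 5. Safe: 1, 6. Place at column 6.
Row 3: attacked by (1,3)→{1,3,5}; (2,6)→{5,6}. Safe: 2, 4. Place at column 2.
Row 4: attacked by (1,3)→{3,6}; (2,6)→{4,6}; (3,2)→{1,2,3}. Safe: 5. Place at column 5.
Row 5: attacked by (1,3)→{3}; (2,6)→{3,6}; (3,2)→{2,4}; (4,5)→{4,5,6}. Blocked: 4. Safe: 1. Place at column 1.
Row 6: attacked by (1,3)→{3}; (2,6)→{2,6}; (3,2)→{2,5}; (4,5)→{3,5}; (5,1)→{1,2}. Safe: 4. Place at column 4.
Columns [3, 6, 2, 5, 1, 4], r−c [-2, -4, 1, -1, 4, 2], r+c [4, 8, 5, 9, 6, 10] are all distinct, so no two queens attack.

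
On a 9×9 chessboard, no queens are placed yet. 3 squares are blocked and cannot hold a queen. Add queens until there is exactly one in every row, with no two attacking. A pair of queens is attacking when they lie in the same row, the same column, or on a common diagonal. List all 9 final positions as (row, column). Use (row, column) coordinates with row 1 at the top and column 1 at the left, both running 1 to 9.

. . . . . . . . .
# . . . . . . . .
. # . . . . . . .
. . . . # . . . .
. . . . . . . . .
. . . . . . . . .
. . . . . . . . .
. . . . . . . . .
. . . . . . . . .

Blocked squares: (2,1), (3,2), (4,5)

(1,1) (2,6) (3,8) (4,3) (5,7) (6,4) (7,2) (8,9) (9,5)

Row 1: Safe: 1, 2, 3, 4, 5, 6, 7, 8, 9. Place at column 1.
Row 2: attacked by (1,1)→{1,2}. Blocked: 1. Safe: 3, 4, 5, 6, 7, 8, 9. Place at column 6.
Row 3: attacked by (1,1)→{1,3}; (2,6)→{5,6,7}. Blocked: 2. Safe: 4, 8, 9. Place at column 8.
Row 4: attacked by (1,1)→{1,4}; (2,6)→{4,6,8}; (3,8)→{7,8,9}. Blocked: 5. Safe: 2, 3. Place at column 3.
Row 5: attacked by (1,1)→{1,5}; (2,6)→{3,6,9}; (3,8)→{6,8}; (4,3)→{2,3,4}. Safe: 7. Place at column 7.
Row 6: attacked by (1,1)→{1,6}; (2,6)→{2,6}; (3,8)→{5,8}; (4,3)→{1,3,5}; (5,7)→{6,7,8}. Safe: 4, 9. Place at column 4.
Row 7: attacked by (1,1)→{1,7}; (2,6)→{1,6}; (3,8)→{4,8}; (4,3)→{3,6}; (5,7)→{5,7,9}; (6,4)→{3,4,5}. Safe: 2. Place at column 2.
Row 8: attacked by (1,1)→{1,8}; (2,6)→{6}; (3,8)→{3,8}; (4,3)→{3,7}; (5,7)→{4,7}; (6,4)→{2,4,6}; (7,2)→{1,2,3}. Safe: 5, 9. Place at column 9.
Row 9: attacked by (1,1)→{1,9}; (2,6)→{6}; (3,8)→{2,8}; (4,3)→{3,8}; (5,7)→{3,7}; (6,4)→{1,4,7}; (7,2)→{2,4}; (8,9)→{8,9}. Safe: 5. Place at column 5.
Columns [1, 6, 8, 3, 7, 4, 2, 9, 5], r−c [0, -4, -5, 1, -2, 2, 5, -1, 4], r+c [2, 8, 11, 7, 12, 10, 9, 17, 14] are all distinct, so no two queens attack.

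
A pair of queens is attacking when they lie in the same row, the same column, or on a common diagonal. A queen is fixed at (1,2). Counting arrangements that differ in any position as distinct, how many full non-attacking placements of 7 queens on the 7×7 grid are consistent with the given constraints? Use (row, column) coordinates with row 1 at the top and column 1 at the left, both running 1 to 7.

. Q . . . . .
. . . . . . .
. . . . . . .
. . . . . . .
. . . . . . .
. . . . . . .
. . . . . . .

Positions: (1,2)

Branch on row 2: col 4 → 2; col 5 → 3; col 6 → 1; col 7 → 1.
Sum: 2 + 3 + 1 + 1 = 7.

7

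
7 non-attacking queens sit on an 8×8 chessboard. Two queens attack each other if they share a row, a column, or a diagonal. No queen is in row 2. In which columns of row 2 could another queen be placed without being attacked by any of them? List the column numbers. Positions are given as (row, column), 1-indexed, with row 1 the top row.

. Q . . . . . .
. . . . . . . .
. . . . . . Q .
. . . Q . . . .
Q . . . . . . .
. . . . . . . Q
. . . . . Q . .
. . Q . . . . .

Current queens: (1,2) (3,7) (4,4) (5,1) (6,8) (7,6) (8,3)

columns 5

(1,2) attacks row 2 at column 2 and diagonals 1, 3.
(3,7) attacks row 2 at column 7 and diagonals 6, 8.
(4,4) attacks row 2 at column 4 and diagonals 2, 6.
(5,1) attacks row 2 at column 1 and diagonals 4.
(6,8) attacks row 2 at column 8 and diagonals 4.
(7,6) attacks row 2 at column 6 and diagonals 1.
(8,3) attacks row 2 at column 3.
Attacked columns: {1, 2, 3, 4, 6, 7, 8}. Safe: {5}.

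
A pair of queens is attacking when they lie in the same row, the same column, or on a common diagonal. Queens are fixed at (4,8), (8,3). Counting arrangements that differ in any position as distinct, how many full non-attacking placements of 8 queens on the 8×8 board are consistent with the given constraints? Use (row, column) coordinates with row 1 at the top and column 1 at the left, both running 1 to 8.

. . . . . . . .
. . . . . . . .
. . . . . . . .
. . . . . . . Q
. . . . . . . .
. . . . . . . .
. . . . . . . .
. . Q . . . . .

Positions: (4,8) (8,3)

4

Branch on row 1: col 1 → 1; col 2 → 1; col 4 → 1; col 6 → 1; col 7 → 0.
Sum: 1 + 1 + 1 + 1 + 0 = 4.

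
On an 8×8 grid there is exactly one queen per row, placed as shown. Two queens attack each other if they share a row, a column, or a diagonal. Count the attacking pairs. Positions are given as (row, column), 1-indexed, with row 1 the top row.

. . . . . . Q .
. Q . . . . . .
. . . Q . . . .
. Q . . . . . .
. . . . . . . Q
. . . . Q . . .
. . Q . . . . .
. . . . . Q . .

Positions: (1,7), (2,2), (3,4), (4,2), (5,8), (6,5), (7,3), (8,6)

2

Same column: (2,2)–(4,2) (column 2).
Same diagonal: (4,2)–(8,6) (|4−8| = |2−6| = 4).
Total attacking pairs: 2.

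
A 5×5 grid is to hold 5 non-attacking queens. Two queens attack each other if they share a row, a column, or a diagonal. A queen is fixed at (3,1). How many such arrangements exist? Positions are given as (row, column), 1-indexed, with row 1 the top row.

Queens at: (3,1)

Branch on row 1: col 2 → 1; col 4 → 0; col 5 → 1.
Sum: 1 + 0 + 1 = 2.

2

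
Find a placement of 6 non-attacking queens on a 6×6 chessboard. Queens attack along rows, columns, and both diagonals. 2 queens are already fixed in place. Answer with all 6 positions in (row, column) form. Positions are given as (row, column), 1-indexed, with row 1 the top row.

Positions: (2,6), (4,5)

(1,3) (2,6) (3,2) (4,5) (5,1) (6,4)

Row 1: attacked by (2,6)→{5,6}; (4,5)→{2,5}. Safe: 1, 3, 4. Place at column 3.
Row 3: attacked by (1,3)→{1,3,5}; (2,6)→{5,6}; (4,5)→{4,5,6}. Safe: 2. Place at column 2.
Row 5: attacked by (1,3)→{3}; (2,6)→{3,6}; (3,2)→{2,4}; (4,5)→{4,5,6}. Safe: 1. Place at column 1.
Row 6: attacked by (1,3)→{3}; (2,6)→{2,6}; (3,2)→{2,5}; (4,5)→{3,5}; (5,1)→{1,2}. Safe: 4. Place at column 4.
Columns [3, 6, 2, 5, 1, 4], r−c [-2, -4, 1, -1, 4, 2], r+c [4, 8, 5, 9, 6, 10] are all distinct, so no two queens attack.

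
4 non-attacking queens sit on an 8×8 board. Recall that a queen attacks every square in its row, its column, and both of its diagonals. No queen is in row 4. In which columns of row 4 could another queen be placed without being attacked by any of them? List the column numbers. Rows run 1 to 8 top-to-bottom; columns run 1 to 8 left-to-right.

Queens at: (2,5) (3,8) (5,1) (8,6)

columns 4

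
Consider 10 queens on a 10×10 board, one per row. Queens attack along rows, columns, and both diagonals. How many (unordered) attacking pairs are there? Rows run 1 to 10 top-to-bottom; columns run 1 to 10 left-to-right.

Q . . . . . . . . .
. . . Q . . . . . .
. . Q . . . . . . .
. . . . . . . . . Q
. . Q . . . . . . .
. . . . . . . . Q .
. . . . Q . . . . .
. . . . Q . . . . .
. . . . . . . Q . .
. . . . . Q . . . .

5

Same column: (3,3)–(5,3) (column 3); (7,5)–(8,5) (column 5).
Same diagonal: (1,1)–(3,3) (|1−3| = |1−3| = 2); (2,4)–(3,3) (|2−3| = |4−3| = 1); (5,3)–(7,5) (|5−7| = |3−5| = 2).
Total attacking pairs: 5.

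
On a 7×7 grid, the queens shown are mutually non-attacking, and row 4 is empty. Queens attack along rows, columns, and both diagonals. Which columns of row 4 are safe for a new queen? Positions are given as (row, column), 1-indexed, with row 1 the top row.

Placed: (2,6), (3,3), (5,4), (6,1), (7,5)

(2,6) attacks row 4 at column 6 and diagonals 4.
(3,3) attacks row 4 at column 3 and diagonals 2, 4.
(5,4) attacks row 4 at column 4 and diagonals 3, 5.
(6,1) attacks row 4 at column 1 and diagonals 3.
(7,5) attacks row 4 at column 5 and diagonals 2.
Attacked columns: {1, 2, 3, 4, 5, 6}. Safe: {7}.

columns 7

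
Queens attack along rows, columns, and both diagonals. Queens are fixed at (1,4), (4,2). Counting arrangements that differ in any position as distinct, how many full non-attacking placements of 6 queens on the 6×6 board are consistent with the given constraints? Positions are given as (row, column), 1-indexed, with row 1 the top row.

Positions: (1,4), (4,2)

Branch on row 2: col 1 → 1; col 6 → 0.
Sum: 1 + 0 = 1.

1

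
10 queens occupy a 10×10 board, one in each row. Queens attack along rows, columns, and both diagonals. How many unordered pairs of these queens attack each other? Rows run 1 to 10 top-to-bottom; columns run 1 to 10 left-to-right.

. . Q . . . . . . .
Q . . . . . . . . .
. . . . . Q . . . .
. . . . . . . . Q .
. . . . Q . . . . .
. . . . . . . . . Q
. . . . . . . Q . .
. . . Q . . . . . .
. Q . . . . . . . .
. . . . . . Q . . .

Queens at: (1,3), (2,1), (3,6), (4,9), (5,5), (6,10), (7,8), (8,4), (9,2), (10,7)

0

All columns are distinct and no two queens satisfy |Δrow| = |Δcol|, so no pair attacks.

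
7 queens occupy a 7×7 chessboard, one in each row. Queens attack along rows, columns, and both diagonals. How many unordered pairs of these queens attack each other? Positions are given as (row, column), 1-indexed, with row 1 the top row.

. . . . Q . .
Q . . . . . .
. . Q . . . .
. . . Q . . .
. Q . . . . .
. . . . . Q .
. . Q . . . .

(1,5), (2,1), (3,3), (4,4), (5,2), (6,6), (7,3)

Same column: (3,3)–(7,3) (column 3).
Same diagonal: (1,5)–(3,3) (|1−3| = |5−3| = 2); (3,3)–(4,4) (|3−4| = |3−4| = 1); (3,3)–(6,6) (|3−6| = |3−6| = 3); (4,4)–(6,6) (|4−6| = |4−6| = 2).
Total attacking pairs: 5.

5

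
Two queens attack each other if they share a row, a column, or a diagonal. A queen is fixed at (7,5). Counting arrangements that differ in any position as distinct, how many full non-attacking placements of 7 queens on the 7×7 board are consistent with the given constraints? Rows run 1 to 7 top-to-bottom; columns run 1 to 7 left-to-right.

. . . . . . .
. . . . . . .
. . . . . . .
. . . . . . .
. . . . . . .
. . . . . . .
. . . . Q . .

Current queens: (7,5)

6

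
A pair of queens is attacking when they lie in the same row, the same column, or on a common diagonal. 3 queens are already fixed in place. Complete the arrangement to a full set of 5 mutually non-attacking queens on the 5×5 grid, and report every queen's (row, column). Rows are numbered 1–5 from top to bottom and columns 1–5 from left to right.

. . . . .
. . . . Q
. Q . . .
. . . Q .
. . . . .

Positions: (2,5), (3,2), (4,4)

(1,3) (2,5) (3,2) (4,4) (5,1)

Row 1: attacked by (2,5)→{4,5}; (3,2)→{2,4}; (4,4)→{1,4}. Safe: 3. Place at column 3.
Row 5: attacked by (1,3)→{3}; (2,5)→{2,5}; (3,2)→{2,4}; (4,4)→{3,4,5}. Safe: 1. Place at column 1.
Columns [3, 5, 2, 4, 1], r−c [-2, -3, 1, 0, 4], r+c [4, 7, 5, 8, 6] are all distinct, so no two queens attack.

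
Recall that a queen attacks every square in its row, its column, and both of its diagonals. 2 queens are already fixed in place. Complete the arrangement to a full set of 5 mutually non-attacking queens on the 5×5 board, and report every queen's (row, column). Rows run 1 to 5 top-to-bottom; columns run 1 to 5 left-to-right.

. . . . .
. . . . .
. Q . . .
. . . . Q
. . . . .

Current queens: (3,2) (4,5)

(1,1) (2,4) (3,2) (4,5) (5,3)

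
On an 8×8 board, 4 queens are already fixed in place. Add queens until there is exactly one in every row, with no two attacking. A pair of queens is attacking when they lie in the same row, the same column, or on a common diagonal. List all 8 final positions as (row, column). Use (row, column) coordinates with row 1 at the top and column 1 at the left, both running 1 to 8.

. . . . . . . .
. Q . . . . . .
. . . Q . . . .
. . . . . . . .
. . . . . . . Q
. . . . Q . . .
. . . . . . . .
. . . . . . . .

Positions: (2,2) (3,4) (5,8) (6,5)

Row 1: attacked by (2,2)→{1,2,3}; (3,4)→{2,4,6}; (5,8)→{4,8}; (6,5)→{5}. Safe: 7. Place at column 7.
Row 4: attacked by (1,7)→{4,7}; (2,2)→{2,4}; (3,4)→{3,4,5}; (5,8)→{7,8}; (6,5)→{3,5,7}. Safe: 1, 6. Place at column 1.
Row 7: attacked by (1,7)→{1,7}; (2,2)→{2,7}; (3,4)→{4,8}; (4,1)→{1,4}; (5,8)→{6,8}; (6,5)→{4,5,6}. Safe: 3. Place at column 3.
Row 8: attacked by (1,7)→{7}; (2,2)→{2,8}; (3,4)→{4}; (4,1)→{1,5}; (5,8)→{5,8}; (6,5)→{3,5,7}; (7,3)→{2,3,4}. Safe: 6. Place at column 6.
Columns [7, 2, 4, 1, 8, 5, 3, 6], r−c [-6, 0, -1, 3, -3, 1, 4, 2], r+c [8, 4, 7, 5, 13, 11, 10, 14] are all distinct, so no two queens attack.

(1,7) (2,2) (3,4) (4,1) (5,8) (6,5) (7,3) (8,6)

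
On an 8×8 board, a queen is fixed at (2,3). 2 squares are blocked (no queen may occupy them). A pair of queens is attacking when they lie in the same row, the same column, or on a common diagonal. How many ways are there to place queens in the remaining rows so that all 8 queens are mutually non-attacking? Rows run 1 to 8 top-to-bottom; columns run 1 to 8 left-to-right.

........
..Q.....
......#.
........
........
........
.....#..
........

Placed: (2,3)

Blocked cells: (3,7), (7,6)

8

Branch on row 1: col 1 → 0; col 5 → 1; col 6 → 5; col 7 → 1; col 8 → 1.
Sum: 0 + 1 + 5 + 1 + 1 = 8.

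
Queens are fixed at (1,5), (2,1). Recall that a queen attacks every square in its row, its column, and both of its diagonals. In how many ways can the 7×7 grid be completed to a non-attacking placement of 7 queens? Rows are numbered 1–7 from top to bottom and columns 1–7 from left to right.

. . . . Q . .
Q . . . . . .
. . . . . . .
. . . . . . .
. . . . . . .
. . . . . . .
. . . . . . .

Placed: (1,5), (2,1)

2

Branch on row 3: col 4 → 1; col 6 → 1.
Sum: 1 + 1 = 2.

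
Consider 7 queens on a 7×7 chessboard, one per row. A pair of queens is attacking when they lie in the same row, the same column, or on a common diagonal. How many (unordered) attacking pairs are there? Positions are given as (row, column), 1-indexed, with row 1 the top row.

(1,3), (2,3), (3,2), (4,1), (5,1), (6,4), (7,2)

6

Same column: (1,3)–(2,3) (column 3); (3,2)–(7,2) (column 2); (4,1)–(5,1) (column 1).
Same diagonal: (2,3)–(3,2) (|2−3| = |3−2| = 1); (2,3)–(4,1) (|2−4| = |3−1| = 2); (3,2)–(4,1) (|3−4| = |2−1| = 1).
Total attacking pairs: 6.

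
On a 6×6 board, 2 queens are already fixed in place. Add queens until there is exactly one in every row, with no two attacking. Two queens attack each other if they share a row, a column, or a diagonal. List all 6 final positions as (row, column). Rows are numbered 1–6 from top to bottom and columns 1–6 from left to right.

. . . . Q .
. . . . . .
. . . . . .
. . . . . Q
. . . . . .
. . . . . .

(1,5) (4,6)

(1,5) (2,3) (3,1) (4,6) (5,4) (6,2)

Row 2: attacked by (1,5)→{4,5,6}; (4,6)→{4,6}. Safe: 1, 2, 3. Place at column 3.
Row 3: attacked by (1,5)→{3,5}; (2,3)→{2,3,4}; (4,6)→{5,6}. Safe: 1. Place at column 1.
Row 5: attacked by (1,5)→{1,5}; (2,3)→{3,6}; (3,1)→{1,3}; (4,6)→{5,6}. Safe: 2, 4. Place at column 4.
Row 6: attacked by (1,5)→{5}; (2,3)→{3}; (3,1)→{1,4}; (4,6)→{4,6}; (5,4)→{3,4,5}. Safe: 2. Place at column 2.
Columns [5, 3, 1, 6, 4, 2], r−c [-4, -1, 2, -2, 1, 4], r+c [6, 5, 4, 10, 9, 8] are all distinct, so no two queens attack.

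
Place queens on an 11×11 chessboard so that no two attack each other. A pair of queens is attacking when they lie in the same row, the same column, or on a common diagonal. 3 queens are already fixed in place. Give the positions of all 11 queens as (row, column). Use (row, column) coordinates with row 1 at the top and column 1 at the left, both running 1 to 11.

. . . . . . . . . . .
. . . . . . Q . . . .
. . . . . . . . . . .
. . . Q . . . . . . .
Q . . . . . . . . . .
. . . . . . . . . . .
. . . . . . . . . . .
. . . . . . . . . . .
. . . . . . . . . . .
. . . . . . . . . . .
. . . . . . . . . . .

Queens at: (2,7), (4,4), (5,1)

Row 1: attacked by (2,7)→{6,7,8}; (4,4)→{1,4,7}; (5,1)→{1,5}. Safe: 2, 3, 9, 10, 11. Place at column 9.
Row 3: attacked by (1,9)→{7,9,11}; (2,7)→{6,7,8}; (4,4)→{3,4,5}; (5,1)→{1,3}. Safe: 2, 10. Place at column 10.
Row 6: attacked by (1,9)→{4,9}; (2,7)→{3,7,11}; (3,10)→{7,10}; (4,4)→{2,4,6}; (5,1)→{1,2}. Safe: 5, 8. Place at column 8.
Row 7: attacked by (1,9)→{3,9}; (2,7)→{2,7}; (3,10)→{6,10}; (4,4)→{1,4,7}; (5,1)→{1,3}; (6,8)→{7,8,9}. Safe: 5, 11. Place at column 11.
Row 8: attacked by (1,9)→{2,9}; (2,7)→{1,7}; (3,10)→{5,10}; (4,4)→{4,8}; (5,1)→{1,4}; (6,8)→{6,8,10}; (7,11)→{10,11}. Safe: 3. Place at column 3.
Row 9: attacked by (1,9)→{1,9}; (2,7)→{7}; (3,10)→{4,10}; (4,4)→{4,9}; (5,1)→{1,5}; (6,8)→{5,8,11}; (7,11)→{9,11}; (8,3)→{2,3,4}. Safe: 6. Place at column 6.
Row 10: attacked by (1,9)→{9}; (2,7)→{7}; (3,10)→{3,10}; (4,4)→{4,10}; (5,1)→{1,6}; (6,8)→{4,8}; (7,11)→{8,11}; (8,3)→{1,3,5}; (9,6)→{5,6,7}. Safe: 2. Place at column 2.
Row 11: attacked by (1,9)→{9}; (2,7)→{7}; (3,10)→{2,10}; (4,4)→{4,11}; (5,1)→{1,7}; (6,8)→{3,8}; (7,11)→{7,11}; (8,3)→{3,6}; (9,6)→{4,6,8}; (10,2)→{1,2,3}. Safe: 5. Place at column 5.
Columns [9, 7, 10, 4, 1, 8, 11, 3, 6, 2, 5], r−c [-8, -5, -7, 0, 4, -2, -4, 5, 3, 8, 6], r+c [10, 9, 13, 8, 6, 14, 18, 11, 15, 12, 16] are all distinct, so no two queens attack.

(1,9) (2,7) (3,10) (4,4) (5,1) (6,8) (7,11) (8,3) (9,6) (10,2) (11,5)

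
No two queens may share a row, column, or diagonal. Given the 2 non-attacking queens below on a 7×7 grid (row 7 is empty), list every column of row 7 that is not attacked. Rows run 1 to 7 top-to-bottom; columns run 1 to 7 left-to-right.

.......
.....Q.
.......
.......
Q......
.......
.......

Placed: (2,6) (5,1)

columns 2, 4, 5, 7

(2,6) attacks row 7 at column 6 and diagonals 1.
(5,1) attacks row 7 at column 1 and diagonals 3.
Attacked columns: {1, 3, 6}. Safe: {2, 4, 5, 7}.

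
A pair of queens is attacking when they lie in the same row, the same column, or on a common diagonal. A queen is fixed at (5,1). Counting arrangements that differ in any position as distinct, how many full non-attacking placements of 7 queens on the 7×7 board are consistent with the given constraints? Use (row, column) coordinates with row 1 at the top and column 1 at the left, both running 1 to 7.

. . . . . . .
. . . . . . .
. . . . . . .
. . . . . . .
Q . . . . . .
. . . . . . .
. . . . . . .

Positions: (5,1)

6

Branch on row 1: col 2 → 2; col 3 → 1; col 4 → 0; col 6 → 2; col 7 → 1.
Sum: 2 + 1 + 0 + 2 + 1 = 6.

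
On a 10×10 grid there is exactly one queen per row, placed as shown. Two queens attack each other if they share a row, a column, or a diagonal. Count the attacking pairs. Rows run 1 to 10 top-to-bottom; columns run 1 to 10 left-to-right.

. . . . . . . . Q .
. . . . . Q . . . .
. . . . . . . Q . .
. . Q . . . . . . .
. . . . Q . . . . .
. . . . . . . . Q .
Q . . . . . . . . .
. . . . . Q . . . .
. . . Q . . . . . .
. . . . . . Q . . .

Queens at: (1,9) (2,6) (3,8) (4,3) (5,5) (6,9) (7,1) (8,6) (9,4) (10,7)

4

Same column: (1,9)–(6,9) (column 9); (2,6)–(8,6) (column 6).
Same diagonal: (1,9)–(5,5) (|1−5| = |9−5| = 4); (2,6)–(7,1) (|2−7| = |6−1| = 5).
Total attacking pairs: 4.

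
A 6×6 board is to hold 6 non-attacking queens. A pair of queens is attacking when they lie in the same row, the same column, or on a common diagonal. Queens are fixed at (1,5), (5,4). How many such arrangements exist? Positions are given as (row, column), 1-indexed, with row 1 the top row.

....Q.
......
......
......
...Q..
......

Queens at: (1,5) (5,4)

1

Branch on row 2: col 2 → 0; col 3 → 1.
Sum: 0 + 1 = 1.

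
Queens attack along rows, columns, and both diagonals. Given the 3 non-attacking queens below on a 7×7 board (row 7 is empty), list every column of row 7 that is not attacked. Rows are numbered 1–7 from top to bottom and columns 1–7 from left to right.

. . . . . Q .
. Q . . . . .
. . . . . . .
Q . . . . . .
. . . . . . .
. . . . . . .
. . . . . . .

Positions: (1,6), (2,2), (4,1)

(1,6) attacks row 7 at column 6.
(2,2) attacks row 7 at column 2 and diagonals 7.
(4,1) attacks row 7 at column 1 and diagonals 4.
Attacked columns: {1, 2, 4, 6, 7}. Safe: {3, 5}.

columns 3, 5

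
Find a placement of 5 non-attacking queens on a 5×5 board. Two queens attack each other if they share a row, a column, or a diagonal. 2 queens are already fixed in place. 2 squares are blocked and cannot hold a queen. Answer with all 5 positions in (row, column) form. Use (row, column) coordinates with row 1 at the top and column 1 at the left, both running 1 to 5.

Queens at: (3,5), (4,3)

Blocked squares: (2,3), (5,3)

(1,4) (2,2) (3,5) (4,3) (5,1)

Row 1: attacked by (3,5)→{3,5}; (4,3)→{3}. Safe: 1, 2, 4. Place at column 4.
Row 2: attacked by (1,4)→{3,4,5}; (3,5)→{4,5}; (4,3)→{1,3,5}. Blocked: 3. Safe: 2. Place at column 2.
Row 5: attacked by (1,4)→{4}; (2,2)→{2,5}; (3,5)→{3,5}; (4,3)→{2,3,4}. Blocked: 3. Safe: 1. Place at column 1.
Columns [4, 2, 5, 3, 1], r−c [-3, 0, -2, 1, 4], r+c [5, 4, 8, 7, 6] are all distinct, so no two queens attack.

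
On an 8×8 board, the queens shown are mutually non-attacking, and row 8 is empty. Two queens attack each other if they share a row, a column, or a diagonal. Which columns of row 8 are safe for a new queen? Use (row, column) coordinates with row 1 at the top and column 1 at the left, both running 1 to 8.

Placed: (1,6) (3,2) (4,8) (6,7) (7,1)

columns 3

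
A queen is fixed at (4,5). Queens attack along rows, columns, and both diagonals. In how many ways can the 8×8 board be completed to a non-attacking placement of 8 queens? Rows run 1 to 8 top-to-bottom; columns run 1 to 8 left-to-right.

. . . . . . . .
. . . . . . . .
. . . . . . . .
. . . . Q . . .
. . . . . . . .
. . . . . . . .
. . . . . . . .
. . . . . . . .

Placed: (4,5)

8

Branch on row 1: col 1 → 0; col 3 → 2; col 4 → 4; col 6 → 1; col 7 → 1.
Sum: 0 + 2 + 4 + 1 + 1 = 8.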